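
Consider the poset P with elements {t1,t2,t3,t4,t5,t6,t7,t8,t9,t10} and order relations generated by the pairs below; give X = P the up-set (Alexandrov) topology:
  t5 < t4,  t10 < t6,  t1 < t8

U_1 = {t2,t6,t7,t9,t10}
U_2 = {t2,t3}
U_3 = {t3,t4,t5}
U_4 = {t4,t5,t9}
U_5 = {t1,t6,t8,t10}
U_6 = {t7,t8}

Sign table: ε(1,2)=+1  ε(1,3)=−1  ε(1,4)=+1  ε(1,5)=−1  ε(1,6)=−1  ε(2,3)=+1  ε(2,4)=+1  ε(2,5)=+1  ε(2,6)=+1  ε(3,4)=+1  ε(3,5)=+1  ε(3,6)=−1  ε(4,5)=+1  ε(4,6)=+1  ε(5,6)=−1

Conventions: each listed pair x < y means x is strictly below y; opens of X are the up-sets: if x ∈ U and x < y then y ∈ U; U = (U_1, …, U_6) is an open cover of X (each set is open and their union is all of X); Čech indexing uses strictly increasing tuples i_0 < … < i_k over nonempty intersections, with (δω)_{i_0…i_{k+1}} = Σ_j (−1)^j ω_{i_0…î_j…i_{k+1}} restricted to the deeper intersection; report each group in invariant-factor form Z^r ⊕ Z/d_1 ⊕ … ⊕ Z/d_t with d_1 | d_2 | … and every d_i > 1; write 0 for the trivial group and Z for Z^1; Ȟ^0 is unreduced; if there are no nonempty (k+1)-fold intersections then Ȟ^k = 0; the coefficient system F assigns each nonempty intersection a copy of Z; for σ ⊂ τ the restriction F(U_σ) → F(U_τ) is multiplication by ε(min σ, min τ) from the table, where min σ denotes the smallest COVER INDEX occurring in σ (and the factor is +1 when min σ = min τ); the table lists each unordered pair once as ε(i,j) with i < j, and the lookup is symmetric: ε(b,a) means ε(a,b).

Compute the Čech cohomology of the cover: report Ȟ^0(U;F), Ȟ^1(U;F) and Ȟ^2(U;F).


nerve simplices:
  U12={t2} U14={t9} U15={t6,t10} U16={t7} U23={t3} U34={t4,t5} U56={t8}
C dims 6,7; δ0: rk 6, SNF 1^5·2
degree 0: 6−6−0 = 0 → Ȟ^0 ≅ 0
degree 1: 7−0−6 = 1 plus torsion [2] → Ȟ^1 ≅ Z ⊕ Z/2
degree 2: 0−0−0 = 0 → Ȟ^2 ≅ 0

Ȟ^0 = 0; Ȟ^1 = Z ⊕ Z/2; Ȟ^2 = 0


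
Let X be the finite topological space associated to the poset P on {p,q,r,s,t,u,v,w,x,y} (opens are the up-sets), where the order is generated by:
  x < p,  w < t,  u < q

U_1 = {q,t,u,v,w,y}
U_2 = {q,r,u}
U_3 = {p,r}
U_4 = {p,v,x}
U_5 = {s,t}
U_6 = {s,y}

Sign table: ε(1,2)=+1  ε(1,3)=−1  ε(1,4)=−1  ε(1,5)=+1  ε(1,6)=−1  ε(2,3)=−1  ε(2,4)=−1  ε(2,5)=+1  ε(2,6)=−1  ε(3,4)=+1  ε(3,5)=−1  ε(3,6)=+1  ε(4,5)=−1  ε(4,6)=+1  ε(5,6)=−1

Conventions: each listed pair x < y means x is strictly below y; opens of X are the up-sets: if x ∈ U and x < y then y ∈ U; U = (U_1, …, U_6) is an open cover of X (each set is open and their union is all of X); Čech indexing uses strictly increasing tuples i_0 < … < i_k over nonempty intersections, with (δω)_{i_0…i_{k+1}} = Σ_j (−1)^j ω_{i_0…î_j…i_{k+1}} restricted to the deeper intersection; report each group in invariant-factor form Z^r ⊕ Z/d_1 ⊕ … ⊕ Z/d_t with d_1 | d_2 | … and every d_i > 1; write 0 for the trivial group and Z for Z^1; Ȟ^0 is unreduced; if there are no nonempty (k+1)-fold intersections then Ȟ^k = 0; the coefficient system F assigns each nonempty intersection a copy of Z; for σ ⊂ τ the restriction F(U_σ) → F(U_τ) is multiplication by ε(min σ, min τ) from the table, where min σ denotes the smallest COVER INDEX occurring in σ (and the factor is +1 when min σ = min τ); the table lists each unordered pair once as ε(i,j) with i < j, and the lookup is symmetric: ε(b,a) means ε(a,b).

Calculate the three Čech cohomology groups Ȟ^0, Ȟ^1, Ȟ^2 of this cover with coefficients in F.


intersection data:
  U12={q,u} U14={v} U15={t} U16={y} U23={r} U34={p} U56={s}
C dims 6,7; δ0: rk 5, SNF 1^5
Ȟ^0 = (6 − 5) − 0 = 1, so Ȟ^0 ≅ Z
Ȟ^1 = (7 − 0) − 5 = 2, so Ȟ^1 ≅ Z^2
Ȟ^2 = (0 − 0) − 0 = 0, so Ȟ^2 ≅ 0

Ȟ^0 = Z; Ȟ^1 = Z^2; Ȟ^2 = 0


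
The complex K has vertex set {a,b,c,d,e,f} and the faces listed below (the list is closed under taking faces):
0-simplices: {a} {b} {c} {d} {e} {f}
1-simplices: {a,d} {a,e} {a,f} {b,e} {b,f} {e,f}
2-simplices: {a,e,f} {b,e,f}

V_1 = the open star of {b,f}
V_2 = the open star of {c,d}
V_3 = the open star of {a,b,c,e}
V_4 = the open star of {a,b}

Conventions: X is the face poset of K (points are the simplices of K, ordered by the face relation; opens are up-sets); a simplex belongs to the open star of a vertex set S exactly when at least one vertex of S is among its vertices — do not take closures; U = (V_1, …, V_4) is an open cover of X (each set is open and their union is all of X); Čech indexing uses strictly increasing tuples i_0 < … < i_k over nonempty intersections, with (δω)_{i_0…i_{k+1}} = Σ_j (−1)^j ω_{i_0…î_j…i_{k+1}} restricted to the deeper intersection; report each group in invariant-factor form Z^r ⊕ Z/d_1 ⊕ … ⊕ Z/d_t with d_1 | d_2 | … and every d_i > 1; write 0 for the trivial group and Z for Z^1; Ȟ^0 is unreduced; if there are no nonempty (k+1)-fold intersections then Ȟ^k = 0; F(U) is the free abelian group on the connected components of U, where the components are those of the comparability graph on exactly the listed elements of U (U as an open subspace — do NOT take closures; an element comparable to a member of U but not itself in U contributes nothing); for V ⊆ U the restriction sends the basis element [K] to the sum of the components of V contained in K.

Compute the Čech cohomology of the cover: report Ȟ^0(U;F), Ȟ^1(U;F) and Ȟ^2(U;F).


Ȟ^0(U;F) ≅ Z^2,  Ȟ^1(U;F) ≅ 0,  Ȟ^2(U;F) ≅ 0

nerve of the cover:
  V1={{b},{f},{a,f},{b,e},{b,f},{e,f},{a,e,f},{b,e,f}} V2={{c},{d},{a,d}} V3={{a},{b},{c},{e},{a,d},{a,e},{a,f},{b,e},{b,f},{e,f},{a,e,f},{b,e,f}} V4={{a},{b},{a,d},{a,e},{a,f},{b,e},{b,f},{a,e,f},{b,e,f}}
  V13={{b},{a,f},{b,e},{b,f},{e,f},{a,e,f},{b,e,f}} V14={{b},{a,f},{b,e},{b,f},{a,e,f},{b,e,f}} V23={{c},{a,d}} V24={{a,d}} V34={{a},{b},{a,d},{a,e},{a,f},{b,e},{b,f},{a,e,f},{b,e,f}}
  V134={{b},{a,f},{b,e},{b,f},{a,e,f},{b,e,f}} V234={{a,d}}
components per intersection:
  V1: {{b},{f},{a,f},{b,e},{b,f},{e,f},{a,e,f},{b,e,f}}
  V2: {{c}} {{d},{a,d}}
  V3: {{a},{b},{e},{a,d},{a,e},{a,f},{b,e},{b,f},{e,f},{a,e,f},{b,e,f}} {{c}}
  V4: {{a},{a,d},{a,e},{a,f},{a,e,f}} {{b},{b,e},{b,f},{b,e,f}}
  V13: {{b},{a,f},{b,e},{b,f},{e,f},{a,e,f},{b,e,f}}
  V14: {{b},{b,e},{b,f},{b,e,f}} {{a,f},{a,e,f}}
  V23: {{c}} {{a,d}}
  V24: {{a,d}}
  V34: {{a},{a,d},{a,e},{a,f},{a,e,f}} {{b},{b,e},{b,f},{b,e,f}}
  V134: {{b},{b,e},{b,f},{b,e,f}} {{a,f},{a,e,f}}
  V234: {{a,d}}
C dims 7,8,3; δ0: rk 5, SNF 1^5; δ1: rk 3, SNF 1^3
Ȟ^0 = (7 − 5) − 0 = 2, so Ȟ^0 ≅ Z^2
Ȟ^1 = (8 − 3) − 5 = 0, so Ȟ^1 ≅ 0
Ȟ^2 = (3 − 0) − 3 = 0, so Ȟ^2 ≅ 0


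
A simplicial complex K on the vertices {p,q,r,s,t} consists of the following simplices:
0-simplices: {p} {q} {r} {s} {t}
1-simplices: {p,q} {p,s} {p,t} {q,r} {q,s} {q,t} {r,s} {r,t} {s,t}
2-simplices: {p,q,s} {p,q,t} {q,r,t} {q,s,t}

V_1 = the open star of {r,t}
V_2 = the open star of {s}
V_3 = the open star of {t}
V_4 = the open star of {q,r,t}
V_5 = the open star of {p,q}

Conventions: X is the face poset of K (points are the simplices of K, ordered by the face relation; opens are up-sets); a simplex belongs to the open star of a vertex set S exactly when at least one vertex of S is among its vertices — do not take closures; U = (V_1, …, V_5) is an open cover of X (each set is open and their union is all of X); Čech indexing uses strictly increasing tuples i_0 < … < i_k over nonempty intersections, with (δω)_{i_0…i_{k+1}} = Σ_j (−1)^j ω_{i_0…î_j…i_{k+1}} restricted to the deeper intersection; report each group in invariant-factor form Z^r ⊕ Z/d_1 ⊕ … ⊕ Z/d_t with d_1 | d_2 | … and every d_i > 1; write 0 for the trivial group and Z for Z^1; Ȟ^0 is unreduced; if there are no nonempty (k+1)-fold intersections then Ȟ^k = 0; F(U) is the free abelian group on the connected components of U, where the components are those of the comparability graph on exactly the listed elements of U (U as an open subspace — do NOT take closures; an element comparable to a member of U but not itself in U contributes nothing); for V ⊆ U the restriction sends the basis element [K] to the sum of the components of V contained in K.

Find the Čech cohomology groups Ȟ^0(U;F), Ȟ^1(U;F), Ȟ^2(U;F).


nerve simplices:
  V1={{r},{t},{p,t},{q,r},{q,t},{r,s},{r,t},{s,t},{p,q,t},{q,r,t},{q,s,t}} V2={{s},{p,s},{q,s},{r,s},{s,t},{p,q,s},{q,s,t}} V3={{t},{p,t},{q,t},{r,t},{s,t},{p,q,t},{q,r,t},{q,s,t}} V4={{q},{r},{t},{p,q},{p,t},{q,r},{q,s},{q,t},{r,s},{r,t},{s,t},{p,q,s},{p,q,t},{q,r,t},{q,s,t}} V5={{p},{q},{p,q},{p,s},{p,t},{q,r},{q,s},{q,t},{p,q,s},{p,q,t},{q,r,t},{q,s,t}}
  V12={{r,s},{s,t},{q,s,t}} V13={{t},{p,t},{q,t},{r,t},{s,t},{p,q,t},{q,r,t},{q,s,t}} V14={{r},{t},{p,t},{q,r},{q,t},{r,s},{r,t},{s,t},{p,q,t},{q,r,t},{q,s,t}} V15={{p,t},{q,r},{q,t},{p,q,t},{q,r,t},{q,s,t}} V23={{s,t},{q,s,t}} V24={{q,s},{r,s},{s,t},{p,q,s},{q,s,t}} V25={{p,s},{q,s},{p,q,s},{q,s,t}} V34={{t},{p,t},{q,t},{r,t},{s,t},{p,q,t},{q,r,t},{q,s,t}} V35={{p,t},{q,t},{p,q,t},{q,r,t},{q,s,t}} V45={{q},{p,q},{p,t},{q,r},{q,s},{q,t},{p,q,s},{p,q,t},{q,r,t},{q,s,t}}
  V123={{s,t},{q,s,t}} V124={{r,s},{s,t},{q,s,t}} V125={{q,s,t}} V134={{t},{p,t},{q,t},{r,t},{s,t},{p,q,t},{q,r,t},{q,s,t}} V135={{p,t},{q,t},{p,q,t},{q,r,t},{q,s,t}} V145={{p,t},{q,r},{q,t},{p,q,t},{q,r,t},{q,s,t}} V234={{s,t},{q,s,t}} V235={{q,s,t}} V245={{q,s},{p,q,s},{q,s,t}} V345={{p,t},{q,t},{p,q,t},{q,r,t},{q,s,t}}
  V1234={{s,t},{q,s,t}} V1235={{q,s,t}} V1245={{q,s,t}} V1345={{p,t},{q,t},{p,q,t},{q,r,t},{q,s,t}} V2345={{q,s,t}}
  V12345={{q,s,t}}
components per intersection:
  V1: {{r},{t},{p,t},{q,r},{q,t},{r,s},{r,t},{s,t},{p,q,t},{q,r,t},{q,s,t}}
  V2: {{s},{p,s},{q,s},{r,s},{s,t},{p,q,s},{q,s,t}}
  V3: {{t},{p,t},{q,t},{r,t},{s,t},{p,q,t},{q,r,t},{q,s,t}}
  V4: {{q},{r},{t},{p,q},{p,t},{q,r},{q,s},{q,t},{r,s},{r,t},{s,t},{p,q,s},{p,q,t},{q,r,t},{q,s,t}}
  V5: {{p},{q},{p,q},{p,s},{p,t},{q,r},{q,s},{q,t},{p,q,s},{p,q,t},{q,r,t},{q,s,t}}
  V12: {{r,s}} {{s,t},{q,s,t}}
  V13: {{t},{p,t},{q,t},{r,t},{s,t},{p,q,t},{q,r,t},{q,s,t}}
  V14: {{r},{t},{p,t},{q,r},{q,t},{r,s},{r,t},{s,t},{p,q,t},{q,r,t},{q,s,t}}
  V15: {{p,t},{q,r},{q,t},{p,q,t},{q,r,t},{q,s,t}}
  V23: {{s,t},{q,s,t}}
  V24: {{q,s},{s,t},{p,q,s},{q,s,t}} {{r,s}}
  V25: {{p,s},{q,s},{p,q,s},{q,s,t}}
  V34: {{t},{p,t},{q,t},{r,t},{s,t},{p,q,t},{q,r,t},{q,s,t}}
  V35: {{p,t},{q,t},{p,q,t},{q,r,t},{q,s,t}}
  V45: {{q},{p,q},{p,t},{q,r},{q,s},{q,t},{p,q,s},{p,q,t},{q,r,t},{q,s,t}}
  V123: {{s,t},{q,s,t}}
  V124: {{r,s}} {{s,t},{q,s,t}}
  V125: {{q,s,t}}
  V134: {{t},{p,t},{q,t},{r,t},{s,t},{p,q,t},{q,r,t},{q,s,t}}
  V135: {{p,t},{q,t},{p,q,t},{q,r,t},{q,s,t}}
  V145: {{p,t},{q,r},{q,t},{p,q,t},{q,r,t},{q,s,t}}
  V234: {{s,t},{q,s,t}}
  V235: {{q,s,t}}
  V245: {{q,s},{p,q,s},{q,s,t}}
  V345: {{p,t},{q,t},{p,q,t},{q,r,t},{q,s,t}}
  V1234: {{s,t},{q,s,t}}
  V1235: {{q,s,t}}
  V1245: {{q,s,t}}
  V1345: {{p,t},{q,t},{p,q,t},{q,r,t},{q,s,t}}
  V2345: {{q,s,t}}
  V12345: {{q,s,t}}
C dims 5,12,11,5; δ0: rk 4, SNF 1^4; δ1: rk 7, SNF 1^7; δ2: rk 4, SNF 1^4
degree 0: 5−4−0 = 1 → Ȟ^0 ≅ Z
degree 1: 12−7−4 = 1 → Ȟ^1 ≅ Z
degree 2: 11−4−7 = 0 → Ȟ^2 ≅ 0

Ȟ^0(U;F) ≅ Z, Ȟ^1(U;F) ≅ Z and Ȟ^2(U;F) ≅ 0


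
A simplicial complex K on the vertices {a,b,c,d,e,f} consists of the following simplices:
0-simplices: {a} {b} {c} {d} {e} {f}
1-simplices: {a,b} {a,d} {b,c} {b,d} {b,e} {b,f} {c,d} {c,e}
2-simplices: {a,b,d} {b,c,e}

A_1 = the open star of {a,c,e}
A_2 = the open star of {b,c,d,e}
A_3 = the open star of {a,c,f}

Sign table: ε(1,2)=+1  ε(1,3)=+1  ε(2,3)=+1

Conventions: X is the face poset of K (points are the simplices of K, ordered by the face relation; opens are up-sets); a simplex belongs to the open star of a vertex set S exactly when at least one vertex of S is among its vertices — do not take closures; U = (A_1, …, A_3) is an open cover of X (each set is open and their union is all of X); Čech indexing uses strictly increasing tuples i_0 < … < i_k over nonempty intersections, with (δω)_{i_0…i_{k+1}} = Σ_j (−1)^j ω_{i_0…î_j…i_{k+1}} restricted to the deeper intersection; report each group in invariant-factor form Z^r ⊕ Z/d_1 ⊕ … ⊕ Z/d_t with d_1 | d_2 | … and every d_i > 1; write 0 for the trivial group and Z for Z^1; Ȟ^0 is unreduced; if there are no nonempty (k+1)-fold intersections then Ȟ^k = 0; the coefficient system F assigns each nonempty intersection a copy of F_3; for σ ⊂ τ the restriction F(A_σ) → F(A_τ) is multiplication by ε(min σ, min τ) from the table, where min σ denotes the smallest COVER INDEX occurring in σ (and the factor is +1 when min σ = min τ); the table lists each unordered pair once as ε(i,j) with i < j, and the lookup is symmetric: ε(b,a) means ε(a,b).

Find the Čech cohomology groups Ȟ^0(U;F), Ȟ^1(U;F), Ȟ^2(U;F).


Ȟ^0(U;F) ≅ Z/3, Ȟ^1(U;F) ≅ 0, Ȟ^2(U;F) ≅ 0

nonempty overlaps:
  A1={{a},{c},{e},{a,b},{a,d},{b,c},{b,e},{c,d},{c,e},{a,b,d},{b,c,e}} A2={{b},{c},{d},{e},{a,b},{a,d},{b,c},{b,d},{b,e},{b,f},{c,d},{c,e},{a,b,d},{b,c,e}} A3={{a},{c},{f},{a,b},{a,d},{b,c},{b,f},{c,d},{c,e},{a,b,d},{b,c,e}}
  A12={{c},{e},{a,b},{a,d},{b,c},{b,e},{c,d},{c,e},{a,b,d},{b,c,e}} A13={{a},{c},{a,b},{a,d},{b,c},{c,d},{c,e},{a,b,d},{b,c,e}} A23={{c},{a,b},{a,d},{b,c},{b,f},{c,d},{c,e},{a,b,d},{b,c,e}}
  A123={{c},{a,b},{a,d},{b,c},{c,d},{c,e},{a,b,d},{b,c,e}}
C dims 3,3,1; δ0: rk_F3 2; δ1: rk_F3 1
degree 0: 3−2−0 = 1 → Ȟ^0 ≅ Z/3
degree 1: 3−1−2 = 0 → Ȟ^1 ≅ 0
degree 2: 1−0−1 = 0 → Ȟ^2 ≅ 0


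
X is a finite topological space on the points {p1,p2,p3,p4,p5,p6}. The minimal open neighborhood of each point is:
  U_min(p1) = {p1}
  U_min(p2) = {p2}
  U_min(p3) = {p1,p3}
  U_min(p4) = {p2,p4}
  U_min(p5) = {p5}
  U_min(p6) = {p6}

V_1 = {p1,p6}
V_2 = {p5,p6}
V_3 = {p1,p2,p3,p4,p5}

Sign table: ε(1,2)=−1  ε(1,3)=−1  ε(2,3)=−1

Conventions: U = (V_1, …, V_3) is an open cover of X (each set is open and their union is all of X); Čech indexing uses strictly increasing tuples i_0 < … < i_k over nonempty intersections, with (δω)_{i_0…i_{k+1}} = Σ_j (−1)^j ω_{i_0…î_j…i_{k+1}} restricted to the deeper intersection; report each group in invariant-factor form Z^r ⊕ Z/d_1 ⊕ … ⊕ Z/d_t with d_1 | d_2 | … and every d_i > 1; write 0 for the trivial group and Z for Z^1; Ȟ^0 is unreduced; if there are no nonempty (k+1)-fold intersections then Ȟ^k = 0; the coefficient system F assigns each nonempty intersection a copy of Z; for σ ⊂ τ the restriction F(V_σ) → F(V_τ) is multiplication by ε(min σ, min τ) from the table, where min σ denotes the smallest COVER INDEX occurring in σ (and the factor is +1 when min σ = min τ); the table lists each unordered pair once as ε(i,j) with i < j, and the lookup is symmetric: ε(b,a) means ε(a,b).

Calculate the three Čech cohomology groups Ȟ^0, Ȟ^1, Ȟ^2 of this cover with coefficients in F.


nerve simplices:
  V12={p6} V13={p1} V23={p5}
C dims 3,3; δ0: rk 3, SNF 1^2·2
degree 0: 3−3−0 = 0 → Ȟ^0 ≅ 0
degree 1: 3−0−3 = 0 plus torsion [2] → Ȟ^1 ≅ Z/2
degree 2: 0−0−0 = 0 → Ȟ^2 ≅ 0

Ȟ^0(U;F) ≅ 0; Ȟ^1(U;F) ≅ Z/2; Ȟ^2(U;F) ≅ 0


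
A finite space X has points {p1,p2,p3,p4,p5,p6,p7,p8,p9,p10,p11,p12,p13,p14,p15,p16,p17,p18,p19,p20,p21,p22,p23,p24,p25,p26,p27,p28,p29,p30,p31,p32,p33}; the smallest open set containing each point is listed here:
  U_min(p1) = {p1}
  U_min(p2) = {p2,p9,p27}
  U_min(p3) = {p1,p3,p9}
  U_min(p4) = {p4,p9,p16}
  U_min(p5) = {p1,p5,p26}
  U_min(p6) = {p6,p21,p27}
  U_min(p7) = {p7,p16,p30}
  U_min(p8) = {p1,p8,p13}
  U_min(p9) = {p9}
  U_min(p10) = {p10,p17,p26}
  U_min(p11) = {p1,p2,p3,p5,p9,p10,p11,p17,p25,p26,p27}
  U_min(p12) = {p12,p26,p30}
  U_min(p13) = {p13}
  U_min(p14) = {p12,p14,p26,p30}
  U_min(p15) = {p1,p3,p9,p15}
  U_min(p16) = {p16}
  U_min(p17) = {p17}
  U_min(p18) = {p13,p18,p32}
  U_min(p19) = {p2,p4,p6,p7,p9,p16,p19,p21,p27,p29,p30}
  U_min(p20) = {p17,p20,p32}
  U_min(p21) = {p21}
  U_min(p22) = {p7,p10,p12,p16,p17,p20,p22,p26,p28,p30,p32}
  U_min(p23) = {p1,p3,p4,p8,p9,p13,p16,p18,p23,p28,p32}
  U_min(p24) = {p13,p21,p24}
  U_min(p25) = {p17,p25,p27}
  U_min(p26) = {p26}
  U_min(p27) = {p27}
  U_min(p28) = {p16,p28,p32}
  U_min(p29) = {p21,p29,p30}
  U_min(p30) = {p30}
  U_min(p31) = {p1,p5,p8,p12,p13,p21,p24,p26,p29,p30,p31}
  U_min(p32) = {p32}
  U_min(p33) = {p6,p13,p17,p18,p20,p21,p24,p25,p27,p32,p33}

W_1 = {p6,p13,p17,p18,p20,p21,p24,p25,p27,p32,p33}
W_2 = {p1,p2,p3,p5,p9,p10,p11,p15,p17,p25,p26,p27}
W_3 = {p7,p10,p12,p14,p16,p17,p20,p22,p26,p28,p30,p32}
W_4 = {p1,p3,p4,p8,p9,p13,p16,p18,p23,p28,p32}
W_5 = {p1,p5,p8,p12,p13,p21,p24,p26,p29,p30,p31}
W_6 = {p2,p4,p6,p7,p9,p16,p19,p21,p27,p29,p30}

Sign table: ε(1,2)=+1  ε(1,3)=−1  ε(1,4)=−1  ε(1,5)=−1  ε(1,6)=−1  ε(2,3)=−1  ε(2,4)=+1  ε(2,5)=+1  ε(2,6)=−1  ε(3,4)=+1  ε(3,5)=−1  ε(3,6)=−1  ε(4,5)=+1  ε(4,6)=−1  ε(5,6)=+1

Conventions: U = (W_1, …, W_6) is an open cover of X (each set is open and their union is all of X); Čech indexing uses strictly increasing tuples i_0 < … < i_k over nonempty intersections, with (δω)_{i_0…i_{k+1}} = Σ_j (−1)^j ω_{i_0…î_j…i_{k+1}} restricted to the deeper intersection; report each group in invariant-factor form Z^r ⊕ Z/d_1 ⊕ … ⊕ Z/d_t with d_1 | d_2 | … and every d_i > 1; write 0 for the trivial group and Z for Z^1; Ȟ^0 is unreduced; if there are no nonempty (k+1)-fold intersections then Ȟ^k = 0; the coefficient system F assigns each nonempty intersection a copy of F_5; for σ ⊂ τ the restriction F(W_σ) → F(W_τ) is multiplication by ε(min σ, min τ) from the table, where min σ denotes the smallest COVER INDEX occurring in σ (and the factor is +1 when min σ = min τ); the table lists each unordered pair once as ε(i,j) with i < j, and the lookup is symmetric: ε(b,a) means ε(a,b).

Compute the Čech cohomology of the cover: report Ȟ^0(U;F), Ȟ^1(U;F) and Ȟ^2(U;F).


nerve simplices:
  W12={p17,p25,p27} W13={p17,p20,p32} W14={p13,p18,p32} W15={p13,p21,p24} W16={p6,p21,p27} W23={p10,p17,p26} W24={p1,p3,p9} W25={p1,p5,p26} W26={p2,p9,p27} W34={p16,p28,p32} W35={p12,p26,p30} W36={p7,p16,p30} W45={p1,p8,p13} W46={p4,p9,p16} W56={p21,p29,p30}
  W123={p17} W126={p27} W134={p32} W145={p13} W156={p21} W235={p26} W245={p1} W246={p9} W346={p16} W356={p30}
C dims 6,15,10; δ0: rk_F5 6; δ1: rk_F5 9
degree 0: 6−6−0 = 0 → Ȟ^0 ≅ 0
degree 1: 15−9−6 = 0 → Ȟ^1 ≅ 0
degree 2: 10−0−9 = 1 → Ȟ^2 ≅ Z/5

Ȟ^0 = 0; Ȟ^1 = 0; Ȟ^2 = Z/5


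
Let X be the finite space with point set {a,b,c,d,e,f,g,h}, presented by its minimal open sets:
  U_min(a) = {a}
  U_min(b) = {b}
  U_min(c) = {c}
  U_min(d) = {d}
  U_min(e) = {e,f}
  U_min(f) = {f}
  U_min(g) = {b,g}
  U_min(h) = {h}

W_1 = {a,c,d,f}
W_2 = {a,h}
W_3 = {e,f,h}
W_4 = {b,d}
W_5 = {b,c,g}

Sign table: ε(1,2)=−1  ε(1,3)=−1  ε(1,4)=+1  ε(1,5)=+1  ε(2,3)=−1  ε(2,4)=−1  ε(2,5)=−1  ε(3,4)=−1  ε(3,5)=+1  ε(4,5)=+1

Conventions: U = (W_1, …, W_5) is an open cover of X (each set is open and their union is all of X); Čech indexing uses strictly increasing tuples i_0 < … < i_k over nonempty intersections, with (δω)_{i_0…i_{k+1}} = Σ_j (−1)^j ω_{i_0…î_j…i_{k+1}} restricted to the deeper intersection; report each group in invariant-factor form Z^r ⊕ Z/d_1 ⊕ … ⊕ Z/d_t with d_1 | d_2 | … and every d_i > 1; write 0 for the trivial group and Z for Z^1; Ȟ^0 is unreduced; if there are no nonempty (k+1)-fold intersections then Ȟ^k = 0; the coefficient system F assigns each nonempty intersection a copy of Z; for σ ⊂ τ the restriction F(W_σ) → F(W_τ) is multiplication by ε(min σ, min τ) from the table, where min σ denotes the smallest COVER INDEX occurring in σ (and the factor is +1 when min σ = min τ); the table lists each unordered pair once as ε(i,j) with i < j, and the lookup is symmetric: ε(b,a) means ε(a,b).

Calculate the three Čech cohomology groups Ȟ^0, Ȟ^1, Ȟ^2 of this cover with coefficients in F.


Ȟ^0 = 0, Ȟ^1 = Z ⊕ Z/2, Ȟ^2 = 0

nonempty intersections:
  W12={a} W13={f} W14={d} W15={c} W23={h} W45={b}
C dims 5,6; δ0: rk 5, SNF 1^4·2
Ȟ^0: (5−5)−0=0 ⇒ 0
Ȟ^1: (6−0)−5=1 plus torsion [2] ⇒ Z ⊕ Z/2
Ȟ^2: (0−0)−0=0 ⇒ 0


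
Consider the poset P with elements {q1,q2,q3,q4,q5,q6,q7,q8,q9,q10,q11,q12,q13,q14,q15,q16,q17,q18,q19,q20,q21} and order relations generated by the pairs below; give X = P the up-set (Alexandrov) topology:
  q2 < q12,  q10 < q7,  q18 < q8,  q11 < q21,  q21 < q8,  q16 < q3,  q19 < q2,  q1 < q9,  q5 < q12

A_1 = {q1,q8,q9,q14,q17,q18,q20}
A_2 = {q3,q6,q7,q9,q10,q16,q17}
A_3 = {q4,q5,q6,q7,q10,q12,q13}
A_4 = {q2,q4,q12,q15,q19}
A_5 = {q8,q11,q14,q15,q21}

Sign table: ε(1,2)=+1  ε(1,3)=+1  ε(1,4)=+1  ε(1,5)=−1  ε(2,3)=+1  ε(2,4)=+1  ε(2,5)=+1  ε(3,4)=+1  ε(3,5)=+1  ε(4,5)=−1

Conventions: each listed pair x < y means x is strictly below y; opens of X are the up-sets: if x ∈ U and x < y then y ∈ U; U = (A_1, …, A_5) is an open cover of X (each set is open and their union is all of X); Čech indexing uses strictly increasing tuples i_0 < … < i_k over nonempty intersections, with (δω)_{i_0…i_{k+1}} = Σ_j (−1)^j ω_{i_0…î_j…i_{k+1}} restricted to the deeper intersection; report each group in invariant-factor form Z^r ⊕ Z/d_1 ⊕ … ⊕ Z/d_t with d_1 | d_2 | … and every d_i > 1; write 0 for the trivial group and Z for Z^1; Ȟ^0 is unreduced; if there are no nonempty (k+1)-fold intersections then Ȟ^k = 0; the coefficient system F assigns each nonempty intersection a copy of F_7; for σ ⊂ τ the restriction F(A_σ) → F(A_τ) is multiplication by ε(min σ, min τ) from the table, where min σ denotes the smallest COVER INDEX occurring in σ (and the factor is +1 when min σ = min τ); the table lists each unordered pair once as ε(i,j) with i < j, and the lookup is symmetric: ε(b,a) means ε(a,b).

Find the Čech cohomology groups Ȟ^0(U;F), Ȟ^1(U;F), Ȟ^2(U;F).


Ȟ^0 ≅ Z/7; Ȟ^1 ≅ Z/7; Ȟ^2 ≅ 0

intersection data:
  A12={q9,q17} A15={q8,q14} A23={q6,q7,q10} A34={q4,q12} A45={q15}
C dims 5,5; δ0: rk_F7 4
Ȟ^0 = (5 − 4) − 0 = 1, so Ȟ^0 ≅ Z/7
Ȟ^1 = (5 − 0) − 4 = 1, so Ȟ^1 ≅ Z/7
Ȟ^2 = (0 − 0) − 0 = 0, so Ȟ^2 ≅ 0


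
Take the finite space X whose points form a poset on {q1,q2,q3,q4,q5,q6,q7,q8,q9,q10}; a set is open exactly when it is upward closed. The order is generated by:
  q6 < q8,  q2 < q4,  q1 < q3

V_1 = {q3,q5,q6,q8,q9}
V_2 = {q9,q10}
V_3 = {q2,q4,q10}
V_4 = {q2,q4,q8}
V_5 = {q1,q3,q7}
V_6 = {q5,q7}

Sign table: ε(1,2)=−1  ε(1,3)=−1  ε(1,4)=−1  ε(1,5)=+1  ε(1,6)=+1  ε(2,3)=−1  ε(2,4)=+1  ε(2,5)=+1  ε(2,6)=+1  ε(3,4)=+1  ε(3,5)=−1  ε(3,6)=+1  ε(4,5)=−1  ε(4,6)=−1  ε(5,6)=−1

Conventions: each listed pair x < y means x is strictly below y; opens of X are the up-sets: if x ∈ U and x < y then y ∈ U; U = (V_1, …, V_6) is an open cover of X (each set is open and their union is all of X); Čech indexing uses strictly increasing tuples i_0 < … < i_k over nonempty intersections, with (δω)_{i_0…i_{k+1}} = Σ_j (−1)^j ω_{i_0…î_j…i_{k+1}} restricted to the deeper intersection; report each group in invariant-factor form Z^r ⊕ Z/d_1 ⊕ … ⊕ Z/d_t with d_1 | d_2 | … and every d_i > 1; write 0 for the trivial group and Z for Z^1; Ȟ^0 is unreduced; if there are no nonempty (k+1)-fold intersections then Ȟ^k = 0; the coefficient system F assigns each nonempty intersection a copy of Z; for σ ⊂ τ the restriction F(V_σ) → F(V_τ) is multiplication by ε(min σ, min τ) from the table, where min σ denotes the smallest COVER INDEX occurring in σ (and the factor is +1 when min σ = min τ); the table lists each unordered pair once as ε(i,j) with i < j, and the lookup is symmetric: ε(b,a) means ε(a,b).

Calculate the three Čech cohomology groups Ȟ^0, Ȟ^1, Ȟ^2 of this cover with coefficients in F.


intersection data:
  V12={q9} V14={q8} V15={q3} V16={q5} V23={q10} V34={q2,q4} V56={q7}
C dims 6,7; δ0: rk 6, SNF 1^5·2
Ȟ^0 = (6 − 6) − 0 = 0, so Ȟ^0 ≅ 0
Ȟ^1 = (7 − 0) − 6 = 1 plus torsion [2], so Ȟ^1 ≅ Z ⊕ Z/2
Ȟ^2 = (0 − 0) − 0 = 0, so Ȟ^2 ≅ 0

Ȟ^0 = 0, Ȟ^1 = Z ⊕ Z/2, Ȟ^2 = 0


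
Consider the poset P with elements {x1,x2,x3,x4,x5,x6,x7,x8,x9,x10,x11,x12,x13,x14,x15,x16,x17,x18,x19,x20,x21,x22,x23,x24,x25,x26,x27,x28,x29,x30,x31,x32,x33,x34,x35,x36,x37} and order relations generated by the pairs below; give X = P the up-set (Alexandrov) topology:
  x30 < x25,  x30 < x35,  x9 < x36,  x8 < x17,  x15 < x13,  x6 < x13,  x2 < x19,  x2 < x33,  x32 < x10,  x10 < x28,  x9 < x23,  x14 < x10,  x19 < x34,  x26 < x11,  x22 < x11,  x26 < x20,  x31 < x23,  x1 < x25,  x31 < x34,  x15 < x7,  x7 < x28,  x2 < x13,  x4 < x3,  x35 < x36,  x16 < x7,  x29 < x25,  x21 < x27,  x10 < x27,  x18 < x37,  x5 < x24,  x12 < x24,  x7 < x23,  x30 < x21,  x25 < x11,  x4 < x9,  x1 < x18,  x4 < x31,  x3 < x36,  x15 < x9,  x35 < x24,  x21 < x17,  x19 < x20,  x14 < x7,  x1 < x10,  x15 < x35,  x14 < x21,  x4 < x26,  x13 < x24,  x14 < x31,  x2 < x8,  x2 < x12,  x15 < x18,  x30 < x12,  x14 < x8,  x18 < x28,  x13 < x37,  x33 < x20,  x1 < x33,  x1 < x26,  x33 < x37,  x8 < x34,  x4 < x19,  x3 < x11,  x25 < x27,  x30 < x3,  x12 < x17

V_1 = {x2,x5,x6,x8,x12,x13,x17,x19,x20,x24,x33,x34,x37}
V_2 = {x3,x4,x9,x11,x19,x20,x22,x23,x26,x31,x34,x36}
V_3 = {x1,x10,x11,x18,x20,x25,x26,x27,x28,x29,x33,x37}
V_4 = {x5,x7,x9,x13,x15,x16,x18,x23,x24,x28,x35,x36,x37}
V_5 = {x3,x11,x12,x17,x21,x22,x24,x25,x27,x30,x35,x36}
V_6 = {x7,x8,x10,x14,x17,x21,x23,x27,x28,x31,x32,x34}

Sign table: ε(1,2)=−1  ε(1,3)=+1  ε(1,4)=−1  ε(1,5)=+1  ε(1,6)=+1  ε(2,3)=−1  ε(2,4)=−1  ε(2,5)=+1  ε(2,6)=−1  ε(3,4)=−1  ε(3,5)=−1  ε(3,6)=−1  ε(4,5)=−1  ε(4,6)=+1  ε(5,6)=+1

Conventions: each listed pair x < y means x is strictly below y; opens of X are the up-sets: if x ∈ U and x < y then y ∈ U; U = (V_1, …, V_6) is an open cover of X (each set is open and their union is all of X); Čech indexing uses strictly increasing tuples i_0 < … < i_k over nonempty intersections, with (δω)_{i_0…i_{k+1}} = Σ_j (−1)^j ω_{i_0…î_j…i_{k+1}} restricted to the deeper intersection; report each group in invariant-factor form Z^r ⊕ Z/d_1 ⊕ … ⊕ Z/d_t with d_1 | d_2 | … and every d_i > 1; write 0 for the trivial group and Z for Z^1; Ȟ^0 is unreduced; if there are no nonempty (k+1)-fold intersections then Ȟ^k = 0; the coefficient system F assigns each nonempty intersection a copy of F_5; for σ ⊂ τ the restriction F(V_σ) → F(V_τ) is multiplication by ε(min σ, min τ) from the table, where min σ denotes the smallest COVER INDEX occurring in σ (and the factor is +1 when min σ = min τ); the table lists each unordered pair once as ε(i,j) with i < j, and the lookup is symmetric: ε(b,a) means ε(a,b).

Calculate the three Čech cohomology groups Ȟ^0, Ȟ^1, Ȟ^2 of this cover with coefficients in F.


Ȟ^0(U;F) ≅ 0; Ȟ^1(U;F) ≅ 0; Ȟ^2(U;F) ≅ Z/5

nerve of the cover:
  V12={x19,x20,x34} V13={x20,x33,x37} V14={x5,x13,x24,x37} V15={x12,x17,x24} V16={x8,x17,x34} V23={x11,x20,x26} V24={x9,x23,x36} V25={x3,x11,x22,x36} V26={x23,x31,x34} V34={x18,x28,x37} V35={x11,x25,x27} V36={x10,x27,x28} V45={x24,x35,x36} V46={x7,x23,x28} V56={x17,x21,x27}
  V123={x20} V126={x34} V134={x37} V145={x24} V156={x17} V235={x11} V245={x36} V246={x23} V346={x28} V356={x27}
C dims 6,15,10; δ0: rk_F5 6; δ1: rk_F5 9
Ȟ^0 = (6 − 6) − 0 = 0, so Ȟ^0 ≅ 0
Ȟ^1 = (15 − 9) − 6 = 0, so Ȟ^1 ≅ 0
Ȟ^2 = (10 − 0) − 9 = 1, so Ȟ^2 ≅ Z/5


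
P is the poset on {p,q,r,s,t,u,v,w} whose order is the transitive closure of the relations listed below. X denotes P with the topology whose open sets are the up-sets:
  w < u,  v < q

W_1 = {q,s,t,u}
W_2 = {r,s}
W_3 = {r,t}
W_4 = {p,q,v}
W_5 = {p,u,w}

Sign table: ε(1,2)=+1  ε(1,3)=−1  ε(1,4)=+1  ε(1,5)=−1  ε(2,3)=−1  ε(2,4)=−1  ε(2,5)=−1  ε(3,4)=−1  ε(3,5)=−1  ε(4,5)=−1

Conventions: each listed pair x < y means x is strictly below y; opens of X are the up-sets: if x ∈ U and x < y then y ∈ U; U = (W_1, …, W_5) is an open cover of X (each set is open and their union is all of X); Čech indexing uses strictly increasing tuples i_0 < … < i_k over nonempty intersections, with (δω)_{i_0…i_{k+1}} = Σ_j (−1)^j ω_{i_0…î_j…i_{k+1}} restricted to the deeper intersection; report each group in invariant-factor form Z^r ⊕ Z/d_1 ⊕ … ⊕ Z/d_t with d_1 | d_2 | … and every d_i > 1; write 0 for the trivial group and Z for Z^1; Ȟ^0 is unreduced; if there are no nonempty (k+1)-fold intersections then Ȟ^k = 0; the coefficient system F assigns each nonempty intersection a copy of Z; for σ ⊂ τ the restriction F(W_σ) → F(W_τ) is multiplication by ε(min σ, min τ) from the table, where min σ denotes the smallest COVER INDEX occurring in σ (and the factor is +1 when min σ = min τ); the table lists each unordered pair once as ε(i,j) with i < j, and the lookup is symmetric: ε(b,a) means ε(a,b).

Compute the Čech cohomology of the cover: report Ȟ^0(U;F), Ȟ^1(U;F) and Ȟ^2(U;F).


intersection data:
  W12={s} W13={t} W14={q} W15={u} W23={r} W45={p}
C dims 5,6; δ0: rk 4, SNF 1^4
Ȟ^0 = (5 − 4) − 0 = 1, so Ȟ^0 ≅ Z
Ȟ^1 = (6 − 0) − 4 = 2, so Ȟ^1 ≅ Z^2
Ȟ^2 = (0 − 0) − 0 = 0, so Ȟ^2 ≅ 0

Ȟ^0(U;F) ≅ Z, Ȟ^1(U;F) ≅ Z^2, Ȟ^2(U;F) ≅ 0


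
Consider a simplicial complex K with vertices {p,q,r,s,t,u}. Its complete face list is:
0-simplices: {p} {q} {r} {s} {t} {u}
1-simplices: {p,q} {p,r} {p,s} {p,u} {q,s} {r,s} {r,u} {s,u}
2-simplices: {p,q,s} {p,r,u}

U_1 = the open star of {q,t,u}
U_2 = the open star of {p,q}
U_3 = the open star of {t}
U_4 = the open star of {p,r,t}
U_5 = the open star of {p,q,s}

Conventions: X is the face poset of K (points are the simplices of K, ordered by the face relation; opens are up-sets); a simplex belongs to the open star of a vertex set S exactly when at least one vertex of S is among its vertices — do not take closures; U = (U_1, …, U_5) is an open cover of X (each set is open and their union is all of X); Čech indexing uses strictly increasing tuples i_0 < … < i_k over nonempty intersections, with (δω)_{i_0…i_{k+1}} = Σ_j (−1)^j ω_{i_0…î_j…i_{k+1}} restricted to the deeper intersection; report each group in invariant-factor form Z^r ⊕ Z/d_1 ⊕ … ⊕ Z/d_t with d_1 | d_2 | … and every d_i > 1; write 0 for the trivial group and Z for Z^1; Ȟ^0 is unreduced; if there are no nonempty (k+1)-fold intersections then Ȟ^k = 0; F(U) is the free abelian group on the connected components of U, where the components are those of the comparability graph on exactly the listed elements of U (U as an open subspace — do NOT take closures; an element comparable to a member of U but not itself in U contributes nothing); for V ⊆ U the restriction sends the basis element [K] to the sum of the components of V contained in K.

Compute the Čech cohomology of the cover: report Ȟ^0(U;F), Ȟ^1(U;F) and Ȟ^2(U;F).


nonempty overlaps:
  U1={{q},{t},{u},{p,q},{p,u},{q,s},{r,u},{s,u},{p,q,s},{p,r,u}} U2={{p},{q},{p,q},{p,r},{p,s},{p,u},{q,s},{p,q,s},{p,r,u}} U3={{t}} U4={{p},{r},{t},{p,q},{p,r},{p,s},{p,u},{r,s},{r,u},{p,q,s},{p,r,u}} U5={{p},{q},{s},{p,q},{p,r},{p,s},{p,u},{q,s},{r,s},{s,u},{p,q,s},{p,r,u}}
  U12={{q},{p,q},{p,u},{q,s},{p,q,s},{p,r,u}} U13={{t}} U14={{t},{p,q},{p,u},{r,u},{p,q,s},{p,r,u}} U15={{q},{p,q},{p,u},{q,s},{s,u},{p,q,s},{p,r,u}} U24={{p},{p,q},{p,r},{p,s},{p,u},{p,q,s},{p,r,u}} U25={{p},{q},{p,q},{p,r},{p,s},{p,u},{q,s},{p,q,s},{p,r,u}} U34={{t}} U45={{p},{p,q},{p,r},{p,s},{p,u},{r,s},{p,q,s},{p,r,u}}
  U124={{p,q},{p,u},{p,q,s},{p,r,u}} U125={{q},{p,q},{p,u},{q,s},{p,q,s},{p,r,u}} U134={{t}} U145={{p,q},{p,u},{p,q,s},{p,r,u}} U245={{p},{p,q},{p,r},{p,s},{p,u},{p,q,s},{p,r,u}}
  U1245={{p,q},{p,u},{p,q,s},{p,r,u}}
components per intersection:
  U1: {{q},{p,q},{q,s},{p,q,s}} {{t}} {{u},{p,u},{r,u},{s,u},{p,r,u}}
  U2: {{p},{q},{p,q},{p,r},{p,s},{p,u},{q,s},{p,q,s},{p,r,u}}
  U3: {{t}}
  U4: {{p},{r},{p,q},{p,r},{p,s},{p,u},{r,s},{r,u},{p,q,s},{p,r,u}} {{t}}
  U5: {{p},{q},{s},{p,q},{p,r},{p,s},{p,u},{q,s},{r,s},{s,u},{p,q,s},{p,r,u}}
  U12: {{q},{p,q},{q,s},{p,q,s}} {{p,u},{p,r,u}}
  U13: {{t}}
  U14: {{t}} {{p,q},{p,q,s}} {{p,u},{r,u},{p,r,u}}
  U15: {{q},{p,q},{q,s},{p,q,s}} {{p,u},{p,r,u}} {{s,u}}
  U24: {{p},{p,q},{p,r},{p,s},{p,u},{p,q,s},{p,r,u}}
  U25: {{p},{q},{p,q},{p,r},{p,s},{p,u},{q,s},{p,q,s},{p,r,u}}
  U34: {{t}}
  U45: {{p},{p,q},{p,r},{p,s},{p,u},{p,q,s},{p,r,u}} {{r,s}}
  U124: {{p,q},{p,q,s}} {{p,u},{p,r,u}}
  U125: {{q},{p,q},{q,s},{p,q,s}} {{p,u},{p,r,u}}
  U134: {{t}}
  U145: {{p,q},{p,q,s}} {{p,u},{p,r,u}}
  U245: {{p},{p,q},{p,r},{p,s},{p,u},{p,q,s},{p,r,u}}
  U1245: {{p,q},{p,q,s}} {{p,u},{p,r,u}}
C dims 8,14,8,2; δ0: rk 6, SNF 1^6; δ1: rk 6, SNF 1^6; δ2: rk 2, SNF 1^2
degree 0: 8−6−0 = 2 → Ȟ^0 ≅ Z^2
degree 1: 14−6−6 = 2 → Ȟ^1 ≅ Z^2
degree 2: 8−2−6 = 0 → Ȟ^2 ≅ 0

Ȟ^0 ≅ Z^2, Ȟ^1 ≅ Z^2, Ȟ^2 ≅ 0


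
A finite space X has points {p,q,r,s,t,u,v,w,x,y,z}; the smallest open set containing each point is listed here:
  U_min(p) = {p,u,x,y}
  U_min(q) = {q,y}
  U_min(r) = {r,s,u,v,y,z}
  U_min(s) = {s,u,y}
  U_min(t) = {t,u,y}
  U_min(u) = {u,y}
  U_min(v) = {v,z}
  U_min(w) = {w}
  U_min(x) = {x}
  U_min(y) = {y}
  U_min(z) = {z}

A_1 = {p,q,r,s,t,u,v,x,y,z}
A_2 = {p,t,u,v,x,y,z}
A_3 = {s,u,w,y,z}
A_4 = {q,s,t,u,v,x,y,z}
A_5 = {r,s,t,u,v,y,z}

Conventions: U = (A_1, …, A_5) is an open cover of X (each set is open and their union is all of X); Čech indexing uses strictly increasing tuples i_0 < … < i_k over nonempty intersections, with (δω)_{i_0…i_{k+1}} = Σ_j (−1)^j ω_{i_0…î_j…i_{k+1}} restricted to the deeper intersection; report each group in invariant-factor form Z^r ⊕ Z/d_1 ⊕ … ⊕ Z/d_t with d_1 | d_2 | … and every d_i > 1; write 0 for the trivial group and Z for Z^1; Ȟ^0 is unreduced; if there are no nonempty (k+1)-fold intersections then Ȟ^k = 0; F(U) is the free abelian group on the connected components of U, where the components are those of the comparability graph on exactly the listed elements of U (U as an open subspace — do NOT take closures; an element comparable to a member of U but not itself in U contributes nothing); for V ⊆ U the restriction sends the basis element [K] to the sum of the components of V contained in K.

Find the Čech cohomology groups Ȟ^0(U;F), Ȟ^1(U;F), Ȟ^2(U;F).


Ȟ^0 = Z^2, Ȟ^1 = 0, Ȟ^2 = 0

cover nerve:
  A12={p,t,u,v,x,y,z} A13={s,u,y,z} A14={q,s,t,u,v,x,y,z} A15={r,s,t,u,v,y,z} A23={u,y,z} A24={t,u,v,x,y,z} A25={t,u,v,y,z} A34={s,u,y,z} A35={s,u,y,z} A45={s,t,u,v,y,z}
  A123={u,y,z} A124={t,u,v,x,y,z} A125={t,u,v,y,z} A134={s,u,y,z} A135={s,u,y,z} A145={s,t,u,v,y,z} A234={u,y,z} A235={u,y,z} A245={t,u,v,y,z} A345={s,u,y,z}
  A1234={u,y,z} A1235={u,y,z} A1245={t,u,v,y,z} A1345={s,u,y,z} A2345={u,y,z}
  A12345={u,y,z}
components per intersection:
  A1: {p,q,r,s,t,u,v,x,y,z}
  A2: {p,t,u,x,y} {v,z}
  A3: {s,u,y} {w} {z}
  A4: {q,s,t,u,y} {v,z} {x}
  A5: {r,s,t,u,v,y,z}
  A12: {p,t,u,x,y} {v,z}
  A13: {s,u,y} {z}
  A14: {q,s,t,u,y} {v,z} {x}
  A15: {r,s,t,u,v,y,z}
  A23: {u,y} {z}
  A24: {t,u,y} {v,z} {x}
  A25: {t,u,y} {v,z}
  A34: {s,u,y} {z}
  A35: {s,u,y} {z}
  A45: {s,t,u,y} {v,z}
  A123: {u,y} {z}
  A124: {t,u,y} {v,z} {x}
  A125: {t,u,y} {v,z}
  A134: {s,u,y} {z}
  A135: {s,u,y} {z}
  A145: {s,t,u,y} {v,z}
  A234: {u,y} {z}
  A235: {u,y} {z}
  A245: {t,u,y} {v,z}
  A345: {s,u,y} {z}
  A1234: {u,y} {z}
  A1235: {u,y} {z}
  A1245: {t,u,y} {v,z}
  A1345: {s,u,y} {z}
  A2345: {u,y} {z}
  A12345: {u,y} {z}
C dims 10,21,21,10; δ0: rk 8, SNF 1^8; δ1: rk 13, SNF 1^13; δ2: rk 8, SNF 1^8
Ȟ^0: (10−8)−0=2 ⇒ Z^2
Ȟ^1: (21−13)−8=0 ⇒ 0
Ȟ^2: (21−8)−13=0 ⇒ 0


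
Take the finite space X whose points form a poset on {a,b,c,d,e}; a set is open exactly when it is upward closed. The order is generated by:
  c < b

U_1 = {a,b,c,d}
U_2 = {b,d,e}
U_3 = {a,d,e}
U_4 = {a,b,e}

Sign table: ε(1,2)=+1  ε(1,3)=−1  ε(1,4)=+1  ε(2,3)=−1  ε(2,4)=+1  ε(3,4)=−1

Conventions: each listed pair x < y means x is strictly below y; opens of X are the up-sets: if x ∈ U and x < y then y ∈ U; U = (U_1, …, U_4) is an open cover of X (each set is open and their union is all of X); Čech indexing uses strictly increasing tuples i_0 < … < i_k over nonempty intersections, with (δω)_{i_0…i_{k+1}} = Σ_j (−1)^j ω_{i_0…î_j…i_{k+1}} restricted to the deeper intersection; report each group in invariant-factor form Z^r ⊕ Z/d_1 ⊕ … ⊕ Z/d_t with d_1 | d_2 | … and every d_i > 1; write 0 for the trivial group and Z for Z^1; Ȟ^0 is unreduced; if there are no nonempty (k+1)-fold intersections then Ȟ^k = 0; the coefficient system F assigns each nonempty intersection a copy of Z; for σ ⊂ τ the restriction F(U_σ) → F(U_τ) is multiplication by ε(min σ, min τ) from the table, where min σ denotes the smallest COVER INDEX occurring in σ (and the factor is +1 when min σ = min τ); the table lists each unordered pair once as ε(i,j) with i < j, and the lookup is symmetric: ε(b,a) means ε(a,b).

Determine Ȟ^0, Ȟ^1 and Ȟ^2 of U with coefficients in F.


nerve simplices:
  U12={b,d} U13={a,d} U14={a,b} U23={d,e} U24={b,e} U34={a,e}
  U123={d} U124={b} U134={a} U234={e}
C dims 4,6,4; δ0: rk 3, SNF 1^3; δ1: rk 3, SNF 1^3
degree 0: 4−3−0 = 1 → Ȟ^0 ≅ Z
degree 1: 6−3−3 = 0 → Ȟ^1 ≅ 0
degree 2: 4−0−3 = 1 → Ȟ^2 ≅ Z

Ȟ^0 = Z, Ȟ^1 = 0 and Ȟ^2 = Z


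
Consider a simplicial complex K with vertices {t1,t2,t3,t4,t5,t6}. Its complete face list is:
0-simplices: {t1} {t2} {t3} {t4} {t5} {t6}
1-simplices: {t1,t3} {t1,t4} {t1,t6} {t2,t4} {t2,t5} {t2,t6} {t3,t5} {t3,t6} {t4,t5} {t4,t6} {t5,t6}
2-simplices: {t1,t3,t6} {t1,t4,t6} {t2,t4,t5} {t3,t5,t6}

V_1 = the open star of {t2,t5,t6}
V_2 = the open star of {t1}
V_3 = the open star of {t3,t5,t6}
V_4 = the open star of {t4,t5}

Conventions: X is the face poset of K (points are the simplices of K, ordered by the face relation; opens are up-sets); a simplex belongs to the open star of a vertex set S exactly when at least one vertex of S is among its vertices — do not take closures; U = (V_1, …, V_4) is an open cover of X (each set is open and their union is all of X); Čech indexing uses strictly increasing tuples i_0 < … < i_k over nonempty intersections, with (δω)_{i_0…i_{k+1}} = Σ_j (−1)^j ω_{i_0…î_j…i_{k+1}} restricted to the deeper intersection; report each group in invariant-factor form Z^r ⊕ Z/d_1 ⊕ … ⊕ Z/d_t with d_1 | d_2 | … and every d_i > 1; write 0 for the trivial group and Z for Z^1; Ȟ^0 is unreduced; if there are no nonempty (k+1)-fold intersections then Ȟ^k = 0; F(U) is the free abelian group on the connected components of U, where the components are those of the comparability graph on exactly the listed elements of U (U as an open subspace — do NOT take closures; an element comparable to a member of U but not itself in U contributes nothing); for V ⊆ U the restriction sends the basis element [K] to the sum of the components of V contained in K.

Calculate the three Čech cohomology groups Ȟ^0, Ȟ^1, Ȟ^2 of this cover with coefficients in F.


cover nerve:
  V1={{t2},{t5},{t6},{t1,t6},{t2,t4},{t2,t5},{t2,t6},{t3,t5},{t3,t6},{t4,t5},{t4,t6},{t5,t6},{t1,t3,t6},{t1,t4,t6},{t2,t4,t5},{t3,t5,t6}} V2={{t1},{t1,t3},{t1,t4},{t1,t6},{t1,t3,t6},{t1,t4,t6}} V3={{t3},{t5},{t6},{t1,t3},{t1,t6},{t2,t5},{t2,t6},{t3,t5},{t3,t6},{t4,t5},{t4,t6},{t5,t6},{t1,t3,t6},{t1,t4,t6},{t2,t4,t5},{t3,t5,t6}} V4={{t4},{t5},{t1,t4},{t2,t4},{t2,t5},{t3,t5},{t4,t5},{t4,t6},{t5,t6},{t1,t4,t6},{t2,t4,t5},{t3,t5,t6}}
  V12={{t1,t6},{t1,t3,t6},{t1,t4,t6}} V13={{t5},{t6},{t1,t6},{t2,t5},{t2,t6},{t3,t5},{t3,t6},{t4,t5},{t4,t6},{t5,t6},{t1,t3,t6},{t1,t4,t6},{t2,t4,t5},{t3,t5,t6}} V14={{t5},{t2,t4},{t2,t5},{t3,t5},{t4,t5},{t4,t6},{t5,t6},{t1,t4,t6},{t2,t4,t5},{t3,t5,t6}} V23={{t1,t3},{t1,t6},{t1,t3,t6},{t1,t4,t6}} V24={{t1,t4},{t1,t4,t6}} V34={{t5},{t2,t5},{t3,t5},{t4,t5},{t4,t6},{t5,t6},{t1,t4,t6},{t2,t4,t5},{t3,t5,t6}}
  V123={{t1,t6},{t1,t3,t6},{t1,t4,t6}} V124={{t1,t4,t6}} V134={{t5},{t2,t5},{t3,t5},{t4,t5},{t4,t6},{t5,t6},{t1,t4,t6},{t2,t4,t5},{t3,t5,t6}} V234={{t1,t4,t6}}
  V1234={{t1,t4,t6}}
components per intersection:
  V1: {{t2},{t5},{t6},{t1,t6},{t2,t4},{t2,t5},{t2,t6},{t3,t5},{t3,t6},{t4,t5},{t4,t6},{t5,t6},{t1,t3,t6},{t1,t4,t6},{t2,t4,t5},{t3,t5,t6}}
  V2: {{t1},{t1,t3},{t1,t4},{t1,t6},{t1,t3,t6},{t1,t4,t6}}
  V3: {{t3},{t5},{t6},{t1,t3},{t1,t6},{t2,t5},{t2,t6},{t3,t5},{t3,t6},{t4,t5},{t4,t6},{t5,t6},{t1,t3,t6},{t1,t4,t6},{t2,t4,t5},{t3,t5,t6}}
  V4: {{t4},{t5},{t1,t4},{t2,t4},{t2,t5},{t3,t5},{t4,t5},{t4,t6},{t5,t6},{t1,t4,t6},{t2,t4,t5},{t3,t5,t6}}
  V12: {{t1,t6},{t1,t3,t6},{t1,t4,t6}}
  V13: {{t5},{t6},{t1,t6},{t2,t5},{t2,t6},{t3,t5},{t3,t6},{t4,t5},{t4,t6},{t5,t6},{t1,t3,t6},{t1,t4,t6},{t2,t4,t5},{t3,t5,t6}}
  V14: {{t5},{t2,t4},{t2,t5},{t3,t5},{t4,t5},{t5,t6},{t2,t4,t5},{t3,t5,t6}} {{t4,t6},{t1,t4,t6}}
  V23: {{t1,t3},{t1,t6},{t1,t3,t6},{t1,t4,t6}}
  V24: {{t1,t4},{t1,t4,t6}}
  V34: {{t5},{t2,t5},{t3,t5},{t4,t5},{t5,t6},{t2,t4,t5},{t3,t5,t6}} {{t4,t6},{t1,t4,t6}}
  V123: {{t1,t6},{t1,t3,t6},{t1,t4,t6}}
  V124: {{t1,t4,t6}}
  V134: {{t5},{t2,t5},{t3,t5},{t4,t5},{t5,t6},{t2,t4,t5},{t3,t5,t6}} {{t4,t6},{t1,t4,t6}}
  V234: {{t1,t4,t6}}
  V1234: {{t1,t4,t6}}
C dims 4,8,5,1; δ0: rk 3, SNF 1^3; δ1: rk 4, SNF 1^4; δ2: rk 1, SNF 1^1
Ȟ^0: (4−3)−0=1 ⇒ Z
Ȟ^1: (8−4)−3=1 ⇒ Z
Ȟ^2: (5−1)−4=0 ⇒ 0

Ȟ^0(U;F) ≅ Z, Ȟ^1(U;F) ≅ Z, Ȟ^2(U;F) ≅ 0
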